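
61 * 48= 2928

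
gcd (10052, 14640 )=4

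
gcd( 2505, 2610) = 15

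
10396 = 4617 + 5779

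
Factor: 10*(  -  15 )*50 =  - 7500 = - 2^2 * 3^1*5^4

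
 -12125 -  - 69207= 57082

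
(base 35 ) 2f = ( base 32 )2l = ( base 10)85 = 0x55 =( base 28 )31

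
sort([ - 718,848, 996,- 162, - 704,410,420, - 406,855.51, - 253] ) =[ - 718, - 704, - 406 , - 253, - 162,410, 420, 848,855.51,  996]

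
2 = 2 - 0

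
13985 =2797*5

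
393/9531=131/3177 = 0.04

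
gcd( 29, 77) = 1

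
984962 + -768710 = 216252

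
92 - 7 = 85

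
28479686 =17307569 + 11172117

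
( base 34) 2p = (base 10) 93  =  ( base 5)333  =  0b1011101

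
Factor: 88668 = 2^2 * 3^3 * 821^1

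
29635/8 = 3704+ 3/8=3704.38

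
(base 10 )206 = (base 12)152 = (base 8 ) 316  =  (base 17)C2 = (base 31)6k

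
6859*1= 6859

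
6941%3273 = 395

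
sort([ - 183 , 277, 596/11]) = [ - 183, 596/11, 277]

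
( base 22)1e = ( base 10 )36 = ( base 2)100100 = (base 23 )1D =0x24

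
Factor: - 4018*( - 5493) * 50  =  1103543700 = 2^2 * 3^1*5^2*7^2*41^1 * 1831^1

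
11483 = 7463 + 4020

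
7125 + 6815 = 13940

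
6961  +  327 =7288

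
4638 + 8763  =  13401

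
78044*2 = 156088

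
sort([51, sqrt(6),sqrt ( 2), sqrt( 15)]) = [ sqrt( 2) , sqrt(6), sqrt(15) , 51]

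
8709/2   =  4354 + 1/2=4354.50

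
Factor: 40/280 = 1/7 = 7^( - 1) 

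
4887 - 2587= 2300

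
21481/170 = 21481/170 = 126.36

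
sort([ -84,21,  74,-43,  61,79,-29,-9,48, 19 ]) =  [-84, - 43,-29 , - 9, 19, 21, 48, 61,74,  79 ] 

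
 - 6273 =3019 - 9292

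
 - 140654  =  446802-587456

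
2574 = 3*858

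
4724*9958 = 47041592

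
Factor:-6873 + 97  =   - 6776  =  - 2^3 * 7^1*11^2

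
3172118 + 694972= 3867090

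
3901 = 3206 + 695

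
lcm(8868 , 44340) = 44340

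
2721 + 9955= 12676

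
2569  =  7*367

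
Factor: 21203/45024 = 2^( - 5)*3^ ( - 1)*13^1 * 67^( - 1)*233^1= 3029/6432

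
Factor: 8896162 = 2^1 * 11^2 * 36761^1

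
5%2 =1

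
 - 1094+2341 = 1247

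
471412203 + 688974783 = 1160386986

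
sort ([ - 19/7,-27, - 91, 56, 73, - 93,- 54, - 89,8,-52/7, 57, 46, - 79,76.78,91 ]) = [ - 93, - 91, - 89, - 79,  -  54, - 27, - 52/7,-19/7,8, 46,56,57,73,76.78,91]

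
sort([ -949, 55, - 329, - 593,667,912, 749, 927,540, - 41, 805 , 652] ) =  [-949,- 593,-329, - 41,  55,540,652 , 667,749, 805, 912,927] 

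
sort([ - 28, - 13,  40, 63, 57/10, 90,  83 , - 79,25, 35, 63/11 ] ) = [ - 79,  -  28,  -  13, 57/10 , 63/11,25, 35 , 40,63, 83 , 90 ]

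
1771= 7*253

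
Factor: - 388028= -2^2*97007^1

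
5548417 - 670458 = 4877959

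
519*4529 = 2350551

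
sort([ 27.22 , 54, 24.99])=[ 24.99, 27.22,54]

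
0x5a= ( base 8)132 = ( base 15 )60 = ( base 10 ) 90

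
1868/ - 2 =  -934/1= - 934.00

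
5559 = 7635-2076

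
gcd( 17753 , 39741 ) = 1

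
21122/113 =186+104/113 = 186.92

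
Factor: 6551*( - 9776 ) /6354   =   - 2^3*3^(-2 )*13^1*47^1*353^(  -  1 ) * 6551^1 = - 32021288/3177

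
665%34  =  19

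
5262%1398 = 1068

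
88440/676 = 22110/169  =  130.83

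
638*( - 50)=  - 31900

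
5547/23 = 5547/23  =  241.17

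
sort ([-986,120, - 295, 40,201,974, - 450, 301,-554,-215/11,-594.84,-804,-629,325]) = [-986,-804,  -  629,-594.84, - 554, - 450,-295,  -  215/11 , 40, 120,201 , 301,325,974]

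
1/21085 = 1/21085 = 0.00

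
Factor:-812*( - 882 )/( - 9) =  - 2^3*7^3*29^1 = - 79576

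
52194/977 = 53 + 413/977 = 53.42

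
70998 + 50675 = 121673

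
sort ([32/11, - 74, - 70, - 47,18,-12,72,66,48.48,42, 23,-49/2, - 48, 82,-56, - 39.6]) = [-74, - 70, - 56, - 48,-47, - 39.6,  -  49/2 , - 12 , 32/11, 18,23,42, 48.48,66, 72,82 ] 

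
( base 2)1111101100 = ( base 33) UE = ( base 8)1754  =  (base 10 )1004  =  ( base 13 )5C3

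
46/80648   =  23/40324 = 0.00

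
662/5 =662/5 = 132.40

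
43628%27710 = 15918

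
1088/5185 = 64/305= 0.21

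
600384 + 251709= 852093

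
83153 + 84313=167466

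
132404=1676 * 79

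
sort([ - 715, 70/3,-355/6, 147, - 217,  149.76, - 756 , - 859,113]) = [ - 859 , - 756,-715,-217, - 355/6, 70/3, 113,147,149.76]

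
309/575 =309/575 = 0.54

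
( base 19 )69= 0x7b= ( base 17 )74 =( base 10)123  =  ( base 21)5i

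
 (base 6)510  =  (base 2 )10111010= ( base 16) ba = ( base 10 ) 186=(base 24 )7i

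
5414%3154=2260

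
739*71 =52469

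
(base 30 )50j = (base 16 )11A7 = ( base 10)4519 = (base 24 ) 7k7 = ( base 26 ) 6hl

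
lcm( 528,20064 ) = 20064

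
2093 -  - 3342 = 5435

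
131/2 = 65+1/2 = 65.50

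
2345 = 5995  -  3650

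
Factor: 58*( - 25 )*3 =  - 4350 = - 2^1*3^1*5^2*29^1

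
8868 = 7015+1853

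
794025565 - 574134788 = 219890777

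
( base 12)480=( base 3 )220220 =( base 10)672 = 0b1010100000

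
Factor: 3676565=5^1*457^1 *1609^1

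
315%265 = 50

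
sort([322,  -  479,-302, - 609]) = [ - 609, - 479, - 302, 322]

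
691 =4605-3914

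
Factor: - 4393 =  - 23^1*191^1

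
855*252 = 215460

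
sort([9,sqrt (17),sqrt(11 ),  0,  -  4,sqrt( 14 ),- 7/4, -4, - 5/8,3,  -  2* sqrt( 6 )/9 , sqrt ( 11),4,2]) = [ - 4,-4, -7/4,-5/8, - 2*sqrt( 6)/9,0,2 , 3, sqrt ( 11)  ,  sqrt ( 11),sqrt( 14) , 4,  sqrt( 17), 9]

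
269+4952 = 5221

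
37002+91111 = 128113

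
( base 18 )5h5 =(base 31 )209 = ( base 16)78B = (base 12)114B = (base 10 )1931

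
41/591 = 41/591 = 0.07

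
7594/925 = 7594/925= 8.21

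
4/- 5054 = - 1 + 2525/2527 = - 0.00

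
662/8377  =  662/8377 = 0.08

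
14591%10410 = 4181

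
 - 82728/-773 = 82728/773 = 107.02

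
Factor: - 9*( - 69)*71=44091=3^3*23^1*71^1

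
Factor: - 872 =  - 2^3*109^1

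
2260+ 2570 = 4830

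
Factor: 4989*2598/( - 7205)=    - 2^1*3^2*5^ ( - 1 ) * 11^( - 1)*131^( - 1)*433^1*1663^1=   - 12961422/7205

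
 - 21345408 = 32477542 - 53822950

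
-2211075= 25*(-88443)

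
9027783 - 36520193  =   -27492410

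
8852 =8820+32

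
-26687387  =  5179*(-5153) 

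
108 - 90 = 18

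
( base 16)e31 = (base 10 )3633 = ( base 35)2xs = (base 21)850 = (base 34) 34T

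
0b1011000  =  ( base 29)31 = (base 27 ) 37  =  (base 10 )88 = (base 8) 130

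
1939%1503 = 436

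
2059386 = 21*98066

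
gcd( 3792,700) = 4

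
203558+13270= 216828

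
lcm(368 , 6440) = 12880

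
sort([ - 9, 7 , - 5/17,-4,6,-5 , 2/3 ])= [ - 9, - 5, - 4, - 5/17, 2/3,6,  7] 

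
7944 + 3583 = 11527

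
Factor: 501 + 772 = 19^1* 67^1  =  1273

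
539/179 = 3 + 2/179 = 3.01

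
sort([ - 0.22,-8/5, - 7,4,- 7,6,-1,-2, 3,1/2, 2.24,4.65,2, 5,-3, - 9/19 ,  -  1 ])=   [-7,-7, -3,-2,  -  8/5,-1, - 1,-9/19,-0.22,1/2,2 , 2.24, 3  ,  4,4.65,5,  6]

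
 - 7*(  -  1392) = 9744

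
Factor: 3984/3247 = 2^4*3^1 * 17^(- 1)*83^1*191^ (-1) 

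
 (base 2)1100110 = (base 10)102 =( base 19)57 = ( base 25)42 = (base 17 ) 60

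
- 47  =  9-56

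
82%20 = 2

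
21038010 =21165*994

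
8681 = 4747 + 3934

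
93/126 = 31/42 = 0.74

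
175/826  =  25/118 =0.21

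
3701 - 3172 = 529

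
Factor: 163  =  163^1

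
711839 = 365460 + 346379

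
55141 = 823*67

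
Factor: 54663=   3^1*7^1*19^1 * 137^1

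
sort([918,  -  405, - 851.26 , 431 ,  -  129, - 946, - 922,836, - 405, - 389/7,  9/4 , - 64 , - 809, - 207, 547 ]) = [ - 946,-922, - 851.26 , - 809,- 405,-405,  -  207, - 129, - 64 ,-389/7, 9/4, 431, 547, 836,918]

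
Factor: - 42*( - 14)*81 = 2^2*3^5*7^2 = 47628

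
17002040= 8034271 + 8967769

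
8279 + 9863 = 18142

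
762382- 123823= 638559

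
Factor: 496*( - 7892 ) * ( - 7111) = 2^6*13^1*31^1*547^1*1973^1 = 27835525952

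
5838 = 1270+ 4568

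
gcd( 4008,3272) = 8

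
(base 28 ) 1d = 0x29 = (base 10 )41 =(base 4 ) 221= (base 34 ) 17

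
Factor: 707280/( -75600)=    - 421/45 = - 3^(  -  2)*5^( - 1 )*421^1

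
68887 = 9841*7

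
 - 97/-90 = 97/90=1.08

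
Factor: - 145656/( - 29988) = 2^1*7^(-1)*17^1 =34/7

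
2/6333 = 2/6333 = 0.00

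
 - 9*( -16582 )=149238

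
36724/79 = 36724/79 = 464.86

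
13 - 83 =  - 70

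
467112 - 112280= 354832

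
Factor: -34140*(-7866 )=268545240 = 2^3*3^3*5^1*19^1 * 23^1*569^1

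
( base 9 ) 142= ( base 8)167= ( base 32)3n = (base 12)9b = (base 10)119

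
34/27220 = 17/13610 = 0.00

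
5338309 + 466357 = 5804666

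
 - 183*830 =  - 151890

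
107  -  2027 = -1920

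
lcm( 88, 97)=8536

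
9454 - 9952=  -498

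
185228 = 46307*4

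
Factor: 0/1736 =0 = 0^1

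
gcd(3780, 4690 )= 70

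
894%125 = 19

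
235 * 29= 6815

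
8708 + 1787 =10495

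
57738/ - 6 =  - 9623 + 0/1 = - 9623.00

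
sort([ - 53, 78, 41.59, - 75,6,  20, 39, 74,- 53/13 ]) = [ - 75,-53,  -  53/13,6, 20 , 39,41.59, 74, 78]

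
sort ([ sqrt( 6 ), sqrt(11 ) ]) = [sqrt(6), sqrt(11)]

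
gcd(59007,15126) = 3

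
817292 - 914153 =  - 96861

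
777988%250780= 25648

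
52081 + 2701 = 54782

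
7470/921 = 8  +  34/307 =8.11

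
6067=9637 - 3570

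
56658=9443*6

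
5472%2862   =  2610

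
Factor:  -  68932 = -2^2*19^1*907^1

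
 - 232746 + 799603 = 566857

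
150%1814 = 150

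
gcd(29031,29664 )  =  3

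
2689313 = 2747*979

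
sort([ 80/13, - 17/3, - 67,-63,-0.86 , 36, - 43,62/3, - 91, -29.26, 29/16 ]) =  [ - 91,  -  67, - 63, - 43, - 29.26,  -  17/3,-0.86,29/16, 80/13,62/3,36] 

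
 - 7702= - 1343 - 6359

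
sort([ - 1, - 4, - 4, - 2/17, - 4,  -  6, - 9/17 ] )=[ - 6,-4,-4, - 4, - 1, - 9/17, - 2/17 ]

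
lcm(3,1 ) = 3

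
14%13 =1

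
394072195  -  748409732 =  - 354337537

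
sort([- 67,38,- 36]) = [-67, - 36, 38 ] 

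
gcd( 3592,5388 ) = 1796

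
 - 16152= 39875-56027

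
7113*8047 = 57238311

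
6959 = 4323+2636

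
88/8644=22/2161 =0.01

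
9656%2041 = 1492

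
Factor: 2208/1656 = 4/3  =  2^2*3^ ( - 1)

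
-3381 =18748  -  22129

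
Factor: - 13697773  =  -29^1*331^1*1427^1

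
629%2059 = 629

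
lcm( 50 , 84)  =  2100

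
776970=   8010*97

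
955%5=0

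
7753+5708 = 13461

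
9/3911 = 9/3911 = 0.00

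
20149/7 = 2878 + 3/7= 2878.43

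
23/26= 23/26= 0.88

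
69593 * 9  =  626337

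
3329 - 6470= - 3141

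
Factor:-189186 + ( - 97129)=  - 5^1* 173^1 * 331^1=-  286315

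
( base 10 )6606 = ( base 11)4A66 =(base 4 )1213032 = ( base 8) 14716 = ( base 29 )7ON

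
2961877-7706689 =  - 4744812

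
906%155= 131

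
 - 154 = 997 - 1151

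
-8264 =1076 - 9340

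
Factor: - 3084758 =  - 2^1*41^1 * 37619^1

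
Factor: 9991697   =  9991697^1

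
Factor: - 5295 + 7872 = 3^1*859^1 = 2577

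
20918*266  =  5564188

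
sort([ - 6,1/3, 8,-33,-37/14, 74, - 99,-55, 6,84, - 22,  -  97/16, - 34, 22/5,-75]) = [ - 99, - 75, - 55,  -  34, - 33, - 22, - 97/16,-6, - 37/14,  1/3, 22/5, 6,8,74, 84 ] 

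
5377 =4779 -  - 598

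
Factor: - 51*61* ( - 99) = 307989 = 3^3 * 11^1*17^1*61^1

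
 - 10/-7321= 10/7321  =  0.00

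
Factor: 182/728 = 2^ ( - 2) = 1/4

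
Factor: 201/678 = 2^( - 1 )*67^1*113^( - 1) = 67/226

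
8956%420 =136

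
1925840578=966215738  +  959624840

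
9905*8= 79240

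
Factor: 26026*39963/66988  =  2^(-1 )*3^1 * 7^2*11^2*13^2*173^1*16747^( - 1)=520038519/33494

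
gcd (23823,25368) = 3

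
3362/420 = 1681/210 = 8.00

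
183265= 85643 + 97622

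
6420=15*428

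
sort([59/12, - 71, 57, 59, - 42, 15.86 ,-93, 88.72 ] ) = [ - 93, - 71,  -  42, 59/12,15.86,57 , 59,88.72]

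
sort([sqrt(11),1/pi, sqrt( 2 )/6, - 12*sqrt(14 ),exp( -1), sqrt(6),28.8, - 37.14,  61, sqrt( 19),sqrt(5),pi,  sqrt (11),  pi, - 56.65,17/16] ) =[ - 56.65 , - 12  *sqrt( 14),-37.14,sqrt(2) /6, 1/pi,exp( - 1),  17/16, sqrt( 5 ),sqrt(6 ),pi,pi,sqrt(11), sqrt ( 11),sqrt( 19 ), 28.8, 61] 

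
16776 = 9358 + 7418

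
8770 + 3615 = 12385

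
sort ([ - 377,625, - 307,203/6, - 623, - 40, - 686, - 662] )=[ - 686, - 662, - 623, - 377,  -  307 , -40 , 203/6, 625]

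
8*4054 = 32432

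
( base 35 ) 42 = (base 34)46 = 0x8E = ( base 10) 142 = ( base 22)6a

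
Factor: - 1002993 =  - 3^1*334331^1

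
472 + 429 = 901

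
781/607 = 1 + 174/607 = 1.29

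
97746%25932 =19950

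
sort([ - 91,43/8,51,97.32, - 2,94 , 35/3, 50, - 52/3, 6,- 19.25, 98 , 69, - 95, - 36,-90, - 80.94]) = [- 95, - 91, - 90, - 80.94 ,-36, - 19.25, - 52/3, - 2,43/8,6,35/3 , 50,51,69,94, 97.32,98 ] 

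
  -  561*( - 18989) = 10652829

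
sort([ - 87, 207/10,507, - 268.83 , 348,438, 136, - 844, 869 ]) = [ -844, - 268.83 , - 87, 207/10, 136,348,438, 507, 869]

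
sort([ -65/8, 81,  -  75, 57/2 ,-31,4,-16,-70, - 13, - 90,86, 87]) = [ - 90,-75, - 70,  -  31, - 16, - 13, - 65/8,4, 57/2 , 81, 86, 87]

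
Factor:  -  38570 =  - 2^1*5^1*7^1*19^1*29^1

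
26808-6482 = 20326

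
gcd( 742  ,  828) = 2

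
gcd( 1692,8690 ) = 2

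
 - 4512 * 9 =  - 40608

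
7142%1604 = 726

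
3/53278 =3/53278=0.00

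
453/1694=453/1694  =  0.27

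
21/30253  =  21/30253 = 0.00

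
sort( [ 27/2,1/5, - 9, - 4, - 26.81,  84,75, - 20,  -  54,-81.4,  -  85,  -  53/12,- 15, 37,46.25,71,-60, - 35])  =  [ - 85, - 81.4, - 60, - 54, - 35, -26.81,-20,- 15,- 9,-53/12,-4,  1/5,27/2,37,46.25,71 , 75,84 ]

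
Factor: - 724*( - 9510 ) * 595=2^3*3^1*5^2*7^1*17^1*181^1*317^1 =4096717800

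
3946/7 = 3946/7= 563.71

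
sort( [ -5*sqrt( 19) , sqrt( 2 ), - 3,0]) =[ - 5 * sqrt(19), - 3, 0,sqrt( 2)]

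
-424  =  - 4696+4272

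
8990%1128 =1094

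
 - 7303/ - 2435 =2 + 2433/2435= 3.00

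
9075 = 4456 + 4619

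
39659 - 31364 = 8295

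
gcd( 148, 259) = 37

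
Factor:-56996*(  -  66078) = 3766181688 = 2^3*3^2*3671^1*14249^1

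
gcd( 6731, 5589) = 1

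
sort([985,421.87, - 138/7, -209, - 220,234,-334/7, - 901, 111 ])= [ - 901, - 220, - 209, - 334/7, - 138/7,111, 234,421.87, 985 ]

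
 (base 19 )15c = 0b111010100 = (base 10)468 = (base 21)116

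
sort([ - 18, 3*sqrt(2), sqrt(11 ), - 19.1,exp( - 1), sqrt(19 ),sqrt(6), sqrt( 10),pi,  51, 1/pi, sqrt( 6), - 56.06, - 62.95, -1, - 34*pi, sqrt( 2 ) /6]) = [ - 34*pi , - 62.95, - 56.06, - 19.1, - 18, - 1,sqrt( 2)/6,1/pi, exp ( - 1),sqrt( 6), sqrt( 6),pi, sqrt( 10),sqrt( 11), 3* sqrt ( 2),sqrt(19), 51]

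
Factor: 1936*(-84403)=  -  2^4*11^3*7673^1=- 163404208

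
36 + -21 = 15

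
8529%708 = 33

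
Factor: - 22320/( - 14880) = 3/2=2^( - 1 )*3^1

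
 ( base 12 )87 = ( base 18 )5D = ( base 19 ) 58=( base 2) 1100111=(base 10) 103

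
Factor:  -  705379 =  - 449^1*1571^1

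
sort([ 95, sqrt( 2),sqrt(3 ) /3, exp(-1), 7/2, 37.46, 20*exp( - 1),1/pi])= [1/pi, exp( - 1), sqrt( 3)/3,  sqrt(2 ), 7/2, 20*exp( - 1),37.46 , 95]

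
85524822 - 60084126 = 25440696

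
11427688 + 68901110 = 80328798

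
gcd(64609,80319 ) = 1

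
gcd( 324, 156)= 12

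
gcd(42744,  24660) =1644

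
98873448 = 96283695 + 2589753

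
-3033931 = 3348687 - 6382618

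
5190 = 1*5190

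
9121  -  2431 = 6690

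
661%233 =195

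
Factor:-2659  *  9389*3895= -5^1*19^1*41^2*229^1 * 2659^1 = - 97240042145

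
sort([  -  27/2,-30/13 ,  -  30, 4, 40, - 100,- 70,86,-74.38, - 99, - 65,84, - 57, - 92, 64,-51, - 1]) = [ - 100, - 99 , - 92, - 74.38, - 70,-65, - 57, - 51,-30, - 27/2,-30/13, - 1,4, 40, 64,84,86]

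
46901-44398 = 2503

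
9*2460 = 22140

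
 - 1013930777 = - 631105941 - 382824836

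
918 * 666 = 611388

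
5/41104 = 5/41104 = 0.00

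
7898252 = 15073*524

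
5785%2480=825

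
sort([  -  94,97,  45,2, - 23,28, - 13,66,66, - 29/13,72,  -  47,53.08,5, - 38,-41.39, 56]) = [-94, - 47, - 41.39, - 38, - 23, - 13, - 29/13,2,5, 28, 45,53.08, 56,66,  66,72,97 ]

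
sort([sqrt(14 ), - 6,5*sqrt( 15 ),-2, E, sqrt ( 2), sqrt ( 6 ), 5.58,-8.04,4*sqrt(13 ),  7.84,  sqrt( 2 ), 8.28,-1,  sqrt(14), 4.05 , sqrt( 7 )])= [  -  8.04,  -  6,-2, - 1, sqrt(2), sqrt(2), sqrt( 6 ) , sqrt(7), E, sqrt(14 ),  sqrt( 14),  4.05, 5.58,7.84 , 8.28, 4*sqrt(13),  5*sqrt( 15 ) ]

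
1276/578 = 638/289 = 2.21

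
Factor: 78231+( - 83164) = - 4933 = - 4933^1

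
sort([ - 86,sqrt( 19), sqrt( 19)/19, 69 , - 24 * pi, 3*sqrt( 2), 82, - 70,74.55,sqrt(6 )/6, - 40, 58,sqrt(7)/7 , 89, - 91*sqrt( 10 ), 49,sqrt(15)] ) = [-91*sqrt( 10 ), - 86,-24*pi, - 70, - 40, sqrt ( 19 )/19,sqrt ( 7) /7, sqrt( 6 )/6,sqrt(15 ),3*sqrt(2 ) , sqrt(19),49, 58,69,74.55, 82,89]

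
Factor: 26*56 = 2^4*7^1*13^1 = 1456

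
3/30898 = 3/30898 = 0.00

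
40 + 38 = 78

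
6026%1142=316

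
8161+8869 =17030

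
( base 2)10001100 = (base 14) A0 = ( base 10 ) 140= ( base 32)4C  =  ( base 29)4O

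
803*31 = 24893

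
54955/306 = 54955/306=179.59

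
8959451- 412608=8546843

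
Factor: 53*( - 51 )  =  -3^1* 17^1*53^1 = -2703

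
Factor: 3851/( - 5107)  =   - 3851^1*5107^ ( - 1 ) 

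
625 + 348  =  973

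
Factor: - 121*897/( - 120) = 36179/40=2^(  -  3)*5^( - 1 )*11^2*13^1*23^1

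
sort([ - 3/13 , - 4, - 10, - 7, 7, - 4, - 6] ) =[ - 10, - 7, - 6, - 4, - 4,-3/13, 7] 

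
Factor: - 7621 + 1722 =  - 17^1*347^1=- 5899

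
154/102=77/51= 1.51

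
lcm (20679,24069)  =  1468209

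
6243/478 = 13 + 29/478 = 13.06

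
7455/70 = 213/2 = 106.50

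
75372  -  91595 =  - 16223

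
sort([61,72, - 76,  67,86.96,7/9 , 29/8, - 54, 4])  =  [ - 76, - 54, 7/9, 29/8 , 4, 61, 67,72, 86.96]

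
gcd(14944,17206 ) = 2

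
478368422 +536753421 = 1015121843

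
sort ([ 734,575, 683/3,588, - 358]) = [ - 358,  683/3, 575 , 588,734 ] 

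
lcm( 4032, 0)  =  0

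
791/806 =791/806 = 0.98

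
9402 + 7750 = 17152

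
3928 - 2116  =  1812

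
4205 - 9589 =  - 5384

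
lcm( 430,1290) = 1290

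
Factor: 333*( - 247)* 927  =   - 3^4*13^1*19^1*37^1*103^1  =  - 76246677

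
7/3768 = 7/3768 = 0.00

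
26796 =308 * 87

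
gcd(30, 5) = 5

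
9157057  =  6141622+3015435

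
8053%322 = 3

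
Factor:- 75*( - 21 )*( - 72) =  - 2^3*3^4*5^2*7^1 = - 113400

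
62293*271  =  16881403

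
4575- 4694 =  - 119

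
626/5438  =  313/2719  =  0.12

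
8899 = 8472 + 427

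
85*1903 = 161755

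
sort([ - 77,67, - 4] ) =[ - 77, - 4, 67]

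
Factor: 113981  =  7^1*19^1*857^1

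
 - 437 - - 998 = 561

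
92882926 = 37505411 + 55377515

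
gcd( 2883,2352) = 3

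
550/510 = 55/51 = 1.08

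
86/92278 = 1/1073  =  0.00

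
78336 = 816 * 96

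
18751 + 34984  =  53735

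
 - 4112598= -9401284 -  - 5288686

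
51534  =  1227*42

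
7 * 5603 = 39221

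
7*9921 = 69447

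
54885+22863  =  77748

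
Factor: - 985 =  - 5^1*197^1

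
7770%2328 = 786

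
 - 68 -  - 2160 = 2092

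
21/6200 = 21/6200 =0.00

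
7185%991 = 248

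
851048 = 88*9671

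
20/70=2/7 = 0.29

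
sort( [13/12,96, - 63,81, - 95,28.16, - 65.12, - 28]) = [ - 95, - 65.12, - 63, - 28,13/12,28.16, 81,96]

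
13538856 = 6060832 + 7478024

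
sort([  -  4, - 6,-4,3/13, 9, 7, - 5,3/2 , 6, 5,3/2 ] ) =[-6,-5, - 4,- 4, 3/13, 3/2, 3/2,5, 6,7,  9 ]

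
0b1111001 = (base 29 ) 45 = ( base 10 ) 121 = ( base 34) 3J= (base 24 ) 51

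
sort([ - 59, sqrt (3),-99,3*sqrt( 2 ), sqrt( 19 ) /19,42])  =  [ - 99, - 59, sqrt (19) /19,sqrt( 3 ), 3*sqrt ( 2 ),42]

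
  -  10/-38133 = 10/38133 = 0.00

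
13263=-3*( - 4421)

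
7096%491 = 222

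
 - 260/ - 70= 26/7 = 3.71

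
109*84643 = 9226087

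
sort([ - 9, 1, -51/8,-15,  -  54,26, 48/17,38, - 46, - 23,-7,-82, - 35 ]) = [-82,  -  54 , - 46, - 35,-23,  -  15, - 9,-7 , - 51/8, 1,48/17,26, 38 ]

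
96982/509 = 96982/509 = 190.53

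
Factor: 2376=2^3*3^3*11^1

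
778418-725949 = 52469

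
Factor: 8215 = 5^1* 31^1*53^1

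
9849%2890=1179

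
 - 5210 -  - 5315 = 105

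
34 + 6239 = 6273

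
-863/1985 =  - 863/1985 = - 0.43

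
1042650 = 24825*42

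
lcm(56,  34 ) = 952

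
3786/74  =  51+6/37 = 51.16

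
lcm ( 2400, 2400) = 2400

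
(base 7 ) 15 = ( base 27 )C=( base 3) 110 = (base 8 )14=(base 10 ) 12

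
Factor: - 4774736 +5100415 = 19^1 * 61^1 * 281^1 = 325679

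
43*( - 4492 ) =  - 193156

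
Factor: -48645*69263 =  - 3^2*5^1*23^1*47^1*69263^1 = - 3369298635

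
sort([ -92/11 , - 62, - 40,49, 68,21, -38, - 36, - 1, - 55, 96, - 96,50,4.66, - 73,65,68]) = [ - 96, - 73, - 62, - 55, - 40, - 38,-36, - 92/11, - 1,4.66,21,  49, 50,65, 68, 68,96] 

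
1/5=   1/5 = 0.20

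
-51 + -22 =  - 73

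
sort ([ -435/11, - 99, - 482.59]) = [-482.59, - 99, - 435/11]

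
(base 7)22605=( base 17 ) 1307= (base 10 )5787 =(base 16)169B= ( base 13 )2832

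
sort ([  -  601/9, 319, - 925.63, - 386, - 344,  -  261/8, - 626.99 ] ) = [  -  925.63 , - 626.99,  -  386, - 344, - 601/9,- 261/8, 319] 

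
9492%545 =227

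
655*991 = 649105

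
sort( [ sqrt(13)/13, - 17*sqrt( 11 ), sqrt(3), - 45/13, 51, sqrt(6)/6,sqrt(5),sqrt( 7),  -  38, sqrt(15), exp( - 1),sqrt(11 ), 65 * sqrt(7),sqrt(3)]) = [ - 17*sqrt ( 11), - 38, - 45/13, sqrt(13 )/13,  exp(-1) , sqrt (6 )/6, sqrt(3), sqrt( 3),sqrt(5),sqrt(7),sqrt(11),sqrt(15), 51, 65 * sqrt( 7)] 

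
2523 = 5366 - 2843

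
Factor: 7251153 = 3^1*7^1 * 13^1*26561^1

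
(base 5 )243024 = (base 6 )110151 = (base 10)9139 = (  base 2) 10001110110011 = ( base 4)2032303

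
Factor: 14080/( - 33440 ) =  - 2^3*19^( - 1 )  =  -8/19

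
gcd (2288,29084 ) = 44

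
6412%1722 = 1246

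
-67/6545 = -67/6545 = -0.01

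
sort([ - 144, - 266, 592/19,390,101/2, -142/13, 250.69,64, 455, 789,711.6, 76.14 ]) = [ -266,- 144 ,  -  142/13,592/19, 101/2, 64 , 76.14,250.69, 390,455,711.6, 789 ]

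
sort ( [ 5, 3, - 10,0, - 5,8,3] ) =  [-10, - 5,0,3,  3,5,8 ]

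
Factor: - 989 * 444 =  - 439116  =  -2^2*3^1*23^1*37^1*43^1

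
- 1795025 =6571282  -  8366307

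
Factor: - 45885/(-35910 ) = 23/18 = 2^( - 1 )*3^ ( - 2 )*23^1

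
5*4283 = 21415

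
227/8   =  227/8  =  28.38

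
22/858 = 1/39 = 0.03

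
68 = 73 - 5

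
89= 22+67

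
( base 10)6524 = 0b1100101111100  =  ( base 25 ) AAO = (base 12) 3938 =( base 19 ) I17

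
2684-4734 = - 2050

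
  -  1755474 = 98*( - 17913) 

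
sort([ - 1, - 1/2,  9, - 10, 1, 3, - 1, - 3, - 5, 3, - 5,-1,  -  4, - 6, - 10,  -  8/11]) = [  -  10, - 10,-6,-5,- 5, - 4, - 3, - 1, - 1, - 1, - 8/11, - 1/2,1, 3, 3, 9]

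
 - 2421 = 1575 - 3996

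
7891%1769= 815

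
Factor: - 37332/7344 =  - 61/12 = - 2^( - 2 )*  3^( - 1)*61^1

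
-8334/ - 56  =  148 + 23/28 = 148.82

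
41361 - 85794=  - 44433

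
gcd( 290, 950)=10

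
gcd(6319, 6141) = 89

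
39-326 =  - 287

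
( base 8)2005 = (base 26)1DF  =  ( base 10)1029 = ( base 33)v6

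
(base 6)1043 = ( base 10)243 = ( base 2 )11110011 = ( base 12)183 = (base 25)9I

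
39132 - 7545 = 31587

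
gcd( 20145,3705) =15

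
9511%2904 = 799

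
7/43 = 7/43 = 0.16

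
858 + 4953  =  5811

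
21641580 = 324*66795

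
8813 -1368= 7445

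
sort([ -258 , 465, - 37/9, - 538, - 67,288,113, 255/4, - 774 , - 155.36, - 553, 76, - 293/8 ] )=[ - 774, - 553, - 538,-258,-155.36, - 67, - 293/8, - 37/9, 255/4,76,  113,288,  465] 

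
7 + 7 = 14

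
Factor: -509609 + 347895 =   -  2^1*7^1 * 11551^1 = -161714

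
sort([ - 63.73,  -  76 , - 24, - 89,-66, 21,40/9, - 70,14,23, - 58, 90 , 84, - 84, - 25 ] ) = [-89, - 84, - 76, -70, - 66,-63.73, - 58,-25, - 24 , 40/9 , 14, 21, 23,84,  90 ] 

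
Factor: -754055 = -5^1*23^1*79^1*83^1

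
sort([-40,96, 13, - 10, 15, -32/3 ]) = [ - 40 , - 32/3, - 10,13,15, 96 ] 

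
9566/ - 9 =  - 9566/9  =  - 1062.89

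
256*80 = 20480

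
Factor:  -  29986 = -2^1*11^1 * 29^1*47^1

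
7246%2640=1966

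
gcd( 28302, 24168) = 318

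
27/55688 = 27/55688 = 0.00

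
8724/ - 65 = - 135 + 51/65=- 134.22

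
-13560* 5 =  - 67800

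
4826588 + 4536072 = 9362660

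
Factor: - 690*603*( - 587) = 2^1 * 3^3*5^1*23^1*67^1*587^1 = 244233090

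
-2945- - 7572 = 4627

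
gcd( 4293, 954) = 477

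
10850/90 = 1085/9 = 120.56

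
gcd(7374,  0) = 7374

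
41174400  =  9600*4289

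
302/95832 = 151/47916 = 0.00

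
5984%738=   80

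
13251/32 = 13251/32 = 414.09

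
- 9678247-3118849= -12797096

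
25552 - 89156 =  - 63604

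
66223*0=0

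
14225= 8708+5517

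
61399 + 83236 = 144635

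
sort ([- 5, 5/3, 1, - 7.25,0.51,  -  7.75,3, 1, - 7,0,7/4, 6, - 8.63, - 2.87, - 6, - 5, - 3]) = [ - 8.63, - 7.75, - 7.25,  -  7, - 6, - 5, - 5, -3, - 2.87, 0, 0.51,1,  1, 5/3, 7/4,3,6]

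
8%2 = 0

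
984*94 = 92496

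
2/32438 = 1/16219 =0.00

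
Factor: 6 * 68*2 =816   =  2^4*3^1*17^1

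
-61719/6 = -20573/2 = -  10286.50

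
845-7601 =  - 6756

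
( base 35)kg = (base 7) 2042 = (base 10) 716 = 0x2CC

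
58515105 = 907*64515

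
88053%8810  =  8763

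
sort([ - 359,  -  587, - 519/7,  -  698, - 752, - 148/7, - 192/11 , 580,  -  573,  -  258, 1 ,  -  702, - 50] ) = [ - 752, - 702, - 698, - 587,  -  573,- 359,  -  258,-519/7 ,-50, - 148/7, - 192/11, 1, 580]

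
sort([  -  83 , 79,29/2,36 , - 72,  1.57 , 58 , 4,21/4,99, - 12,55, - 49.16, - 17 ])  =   [-83,  -  72,-49.16,  -  17,-12, 1.57,  4, 21/4,  29/2, 36, 55, 58,79 , 99] 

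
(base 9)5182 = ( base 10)3800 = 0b111011011000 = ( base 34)39q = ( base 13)1964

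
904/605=904/605= 1.49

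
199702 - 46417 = 153285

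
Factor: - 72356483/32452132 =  - 2^(  -  2 )*1913^(-1 ) * 4241^( - 1) * 72356483^1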